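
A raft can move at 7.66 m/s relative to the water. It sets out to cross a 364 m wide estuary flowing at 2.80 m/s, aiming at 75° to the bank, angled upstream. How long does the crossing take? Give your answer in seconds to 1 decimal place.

49.2 s

The component of the raft's velocity perpendicular to the bank is 7.66 × sin 75° = 7.399 m/s.
The flow acts along the bank and has no component across it.
Time = 364 / 7.399 = 49.196 s.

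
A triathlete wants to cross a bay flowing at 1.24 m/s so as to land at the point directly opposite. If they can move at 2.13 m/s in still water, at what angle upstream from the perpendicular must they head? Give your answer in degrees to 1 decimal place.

To cancel the current, the upstream component of the triathlete's velocity must equal the flow: 2.13 sin θ = 1.24.
sin θ = 1.24 / 2.13 = 0.5822.
θ = arcsin(0.5822) = 35.603°.

35.6°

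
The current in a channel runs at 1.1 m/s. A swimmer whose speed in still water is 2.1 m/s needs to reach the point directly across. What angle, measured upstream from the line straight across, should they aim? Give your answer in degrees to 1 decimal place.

31.6°

To cancel the current, the upstream component of the swimmer's velocity must equal the flow: 2.1 sin θ = 1.1.
sin θ = 1.1 / 2.1 = 0.5238.
θ = arcsin(0.5238) = 31.588°.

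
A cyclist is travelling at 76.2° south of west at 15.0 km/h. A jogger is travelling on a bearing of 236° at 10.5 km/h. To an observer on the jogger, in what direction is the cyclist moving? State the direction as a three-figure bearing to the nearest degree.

Taking east as x and north as y: cyclist velocity = (-3.578, -14.567) km/h; jogger velocity = (-8.705, -5.872) km/h.
Velocity of cyclist relative to jogger = (-3.578, -14.567) − (-8.705, -5.872) = (5.127, -8.695) km/h.
Bearing = atan2(5.13, -8.70) = 149.48° clockwise from north.

149°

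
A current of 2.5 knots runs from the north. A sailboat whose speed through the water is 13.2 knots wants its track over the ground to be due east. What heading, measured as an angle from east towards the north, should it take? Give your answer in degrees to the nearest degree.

The current pushes perpendicular to the desired track; the heading must have a component into the current equal to 2.5 knots: 13.2 sin θ = 2.5.
sin θ = 0.1894, so θ = 10.917°.

11°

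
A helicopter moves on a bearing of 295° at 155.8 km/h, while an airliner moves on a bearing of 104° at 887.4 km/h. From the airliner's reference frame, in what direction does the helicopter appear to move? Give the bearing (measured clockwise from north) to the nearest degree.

286°

Taking east as x and north as y: helicopter velocity = (-141.203, 65.844) km/h; airliner velocity = (861.040, -214.681) km/h.
Velocity of helicopter relative to airliner = (-141.203, 65.844) − (861.040, -214.681) = (-1002.243, 280.525) km/h.
Bearing = atan2(-1002.24, 280.53) = 285.64° clockwise from north.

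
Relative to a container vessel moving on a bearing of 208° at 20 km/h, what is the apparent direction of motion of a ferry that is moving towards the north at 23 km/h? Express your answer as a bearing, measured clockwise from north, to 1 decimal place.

013.0°

Taking east as x and north as y: ferry velocity = (0.000, 23.000) km/h; container vessel velocity = (-9.389, -17.659) km/h.
Velocity of ferry relative to container vessel = (0.000, 23.000) − (-9.389, -17.659) = (9.389, 40.659) km/h.
Bearing = atan2(9.39, 40.66) = 13.00° clockwise from north.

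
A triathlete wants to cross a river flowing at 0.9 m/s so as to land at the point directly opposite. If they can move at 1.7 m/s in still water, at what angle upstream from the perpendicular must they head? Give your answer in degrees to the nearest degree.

32°

To cancel the current, the upstream component of the triathlete's velocity must equal the flow: 1.7 sin θ = 0.9.
sin θ = 0.9 / 1.7 = 0.5294.
θ = arcsin(0.5294) = 31.966°.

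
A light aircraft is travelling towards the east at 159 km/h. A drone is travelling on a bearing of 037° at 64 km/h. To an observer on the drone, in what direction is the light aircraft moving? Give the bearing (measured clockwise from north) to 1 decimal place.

113.0°

Taking east as x and north as y: light aircraft velocity = (159.000, 0.000) km/h; drone velocity = (38.516, 51.113) km/h.
Velocity of light aircraft relative to drone = (159.000, 0.000) − (38.516, 51.113) = (120.484, -51.113) km/h.
Bearing = atan2(120.48, -51.11) = 112.99° clockwise from north.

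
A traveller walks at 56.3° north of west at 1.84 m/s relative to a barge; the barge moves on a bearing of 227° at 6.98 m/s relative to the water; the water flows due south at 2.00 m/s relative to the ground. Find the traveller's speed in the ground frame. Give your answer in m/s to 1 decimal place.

In east/north components (m/s): traveller relative to barge = (-1.021, 1.531); barge relative to water = (-5.105, -4.760); water relative to ground = (0.000, -2.000).
Sum = (-6.126, -5.230) m/s.
Speed = |(-6.126, -5.230)| = 8.054 m/s.

8.1 m/s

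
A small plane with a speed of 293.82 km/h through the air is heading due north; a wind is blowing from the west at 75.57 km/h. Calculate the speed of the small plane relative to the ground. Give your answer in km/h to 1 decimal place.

Taking east as x and north as y: velocity relative to the air = (0.000, 293.820) km/h; the air relative to ground = (75.570, 0.000) km/h.
Velocity relative to ground = (0.000, 293.820) + (75.570, 0.000) = (75.570, 293.820) km/h.
Speed = |(75.570, 293.820)| = 303.383 km/h.

303.4 km/h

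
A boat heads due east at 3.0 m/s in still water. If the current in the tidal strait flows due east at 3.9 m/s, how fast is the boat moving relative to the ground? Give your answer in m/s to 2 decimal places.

6.90 m/s

Taking east as x and north as y: velocity relative to the water = (3.000, 0.000) m/s; the water relative to ground = (3.900, 0.000) m/s.
Velocity relative to ground = (3.000, 0.000) + (3.900, 0.000) = (6.900, 0.000) m/s.
Speed = |(6.900, 0.000)| = 6.900 m/s.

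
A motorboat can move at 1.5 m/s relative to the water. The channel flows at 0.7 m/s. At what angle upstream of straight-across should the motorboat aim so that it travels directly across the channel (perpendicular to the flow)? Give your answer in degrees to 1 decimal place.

To cancel the current, the upstream component of the motorboat's velocity must equal the flow: 1.5 sin θ = 0.7.
sin θ = 0.7 / 1.5 = 0.4667.
θ = arcsin(0.4667) = 27.818°.

27.8°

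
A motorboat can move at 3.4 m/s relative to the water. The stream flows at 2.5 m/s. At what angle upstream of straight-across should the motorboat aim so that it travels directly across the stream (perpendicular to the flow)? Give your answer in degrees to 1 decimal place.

47.3°

To cancel the current, the upstream component of the motorboat's velocity must equal the flow: 3.4 sin θ = 2.5.
sin θ = 2.5 / 3.4 = 0.7353.
θ = arcsin(0.7353) = 47.332°.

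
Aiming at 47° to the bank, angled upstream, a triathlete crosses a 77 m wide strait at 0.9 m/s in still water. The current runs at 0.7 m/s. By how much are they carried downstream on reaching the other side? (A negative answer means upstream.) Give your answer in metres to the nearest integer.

Perpendicular speed = 0.658 m/s; crossing time = 77 / 0.658 = 116.982 s.
Net downstream speed = 0.086 m/s.
Drift = 0.086 × 116.982 = 10.084 m (downstream).

10 m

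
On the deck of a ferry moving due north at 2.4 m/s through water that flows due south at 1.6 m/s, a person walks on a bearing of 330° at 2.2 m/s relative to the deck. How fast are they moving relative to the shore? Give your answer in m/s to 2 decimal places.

2.92 m/s

In east/north components (m/s): person relative to ferry = (-1.100, 1.905); ferry relative to water = (0.000, 2.400); water relative to ground = (0.000, -1.600).
Sum = (-1.100, 2.705) m/s.
Speed = |(-1.100, 2.705)| = 2.920 m/s.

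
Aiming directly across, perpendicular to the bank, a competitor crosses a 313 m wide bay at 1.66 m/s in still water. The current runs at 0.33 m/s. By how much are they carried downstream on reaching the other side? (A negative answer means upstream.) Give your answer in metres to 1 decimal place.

Perpendicular speed = 1.660 m/s; crossing time = 313 / 1.660 = 188.554 s.
Net downstream speed = 0.330 m/s.
Drift = 0.330 × 188.554 = 62.223 m (downstream).

62.2 m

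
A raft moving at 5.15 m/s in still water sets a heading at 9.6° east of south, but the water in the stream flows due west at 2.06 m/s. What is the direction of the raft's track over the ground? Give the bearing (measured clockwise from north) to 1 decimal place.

Taking east as x and north as y: velocity relative to the water = (0.859, -5.078) m/s; the water relative to ground = (-2.060, 0.000) m/s.
Velocity relative to ground = (0.859, -5.078) + (-2.060, 0.000) = (-1.201, -5.078) m/s.
Bearing = atan2(-1.20, -5.08) = 193.31° clockwise from north.

193.3°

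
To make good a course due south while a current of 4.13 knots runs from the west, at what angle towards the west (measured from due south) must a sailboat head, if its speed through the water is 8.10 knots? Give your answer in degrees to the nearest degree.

31°

The current pushes perpendicular to the desired track; the heading must have a component into the current equal to 4.13 knots: 8.10 sin θ = 4.13.
sin θ = 0.5099, so θ = 30.656°.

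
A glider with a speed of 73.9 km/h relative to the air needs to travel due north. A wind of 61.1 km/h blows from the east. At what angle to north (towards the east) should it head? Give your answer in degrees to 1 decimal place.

The wind pushes perpendicular to the desired track; the heading must have a component into the wind equal to 61.1 km/h: 73.9 sin θ = 61.1.
sin θ = 0.8268, so θ = 55.771°.

55.8°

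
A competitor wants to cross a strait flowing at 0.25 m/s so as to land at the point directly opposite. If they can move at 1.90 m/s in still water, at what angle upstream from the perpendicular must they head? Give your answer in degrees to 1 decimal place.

To cancel the current, the upstream component of the competitor's velocity must equal the flow: 1.90 sin θ = 0.25.
sin θ = 0.25 / 1.90 = 0.1316.
θ = arcsin(0.1316) = 7.561°.

7.6°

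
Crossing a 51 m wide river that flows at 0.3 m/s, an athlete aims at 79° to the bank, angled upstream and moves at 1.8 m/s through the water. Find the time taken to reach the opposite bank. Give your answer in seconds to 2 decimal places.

28.86 s

The component of the athlete's velocity perpendicular to the bank is 1.8 × sin 79° = 1.767 m/s.
Only the cross-stream component determines the crossing time; the current contributes nothing perpendicular to the bank.
Time = 51 / 1.767 = 28.864 s.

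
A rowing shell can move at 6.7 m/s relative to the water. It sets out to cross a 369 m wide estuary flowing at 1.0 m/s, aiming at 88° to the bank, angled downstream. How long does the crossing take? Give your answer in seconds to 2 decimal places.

The component of the rowing shell's velocity perpendicular to the bank is 6.7 × sin 88° = 6.696 m/s.
The flow acts along the bank and has no component across it.
Time = 369 / 6.696 = 55.108 s.

55.11 s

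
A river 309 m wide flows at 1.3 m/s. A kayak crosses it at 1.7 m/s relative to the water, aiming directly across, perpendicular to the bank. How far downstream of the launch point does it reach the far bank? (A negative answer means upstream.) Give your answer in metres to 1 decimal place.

Perpendicular speed = 1.700 m/s; crossing time = 309 / 1.700 = 181.765 s.
Net downstream speed = 1.300 m/s.
Drift = 1.300 × 181.765 = 236.294 m (downstream).

236.3 m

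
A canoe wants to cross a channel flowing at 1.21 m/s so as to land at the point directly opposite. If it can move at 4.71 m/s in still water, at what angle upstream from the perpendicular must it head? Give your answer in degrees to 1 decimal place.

14.9°

To cancel the current, the upstream component of the canoe's velocity must equal the flow: 4.71 sin θ = 1.21.
sin θ = 1.21 / 4.71 = 0.2569.
θ = arcsin(0.2569) = 14.886°.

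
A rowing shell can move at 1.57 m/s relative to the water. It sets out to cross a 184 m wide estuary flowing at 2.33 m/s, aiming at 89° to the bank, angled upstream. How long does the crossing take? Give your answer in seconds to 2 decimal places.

The component of the rowing shell's velocity perpendicular to the bank is 1.57 × sin 89° = 1.570 m/s.
Only the cross-stream component determines the crossing time; the current contributes nothing perpendicular to the bank.
Time = 184 / 1.570 = 117.215 s.

117.22 s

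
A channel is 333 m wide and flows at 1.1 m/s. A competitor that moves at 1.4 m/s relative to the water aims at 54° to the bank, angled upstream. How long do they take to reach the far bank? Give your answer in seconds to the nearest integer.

294 s

The component of the competitor's velocity perpendicular to the bank is 1.4 × sin 54° = 1.133 m/s.
The current is parallel to the bank, so it does not affect the crossing time.
Time = 333 / 1.133 = 294.008 s.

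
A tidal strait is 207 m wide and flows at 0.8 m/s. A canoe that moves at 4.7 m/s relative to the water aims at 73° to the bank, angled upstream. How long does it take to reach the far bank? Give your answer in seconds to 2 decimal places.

46.05 s

The component of the canoe's velocity perpendicular to the bank is 4.7 × sin 73° = 4.495 m/s.
The current is parallel to the bank, so it does not affect the crossing time.
Time = 207 / 4.495 = 46.055 s.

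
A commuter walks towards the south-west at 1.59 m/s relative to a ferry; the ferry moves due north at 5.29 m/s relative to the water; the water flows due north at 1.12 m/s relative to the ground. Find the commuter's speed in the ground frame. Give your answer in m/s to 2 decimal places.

5.40 m/s

In east/north components (m/s): commuter relative to ferry = (-1.124, -1.124); ferry relative to water = (0.000, 5.290); water relative to ground = (0.000, 1.120).
Sum = (-1.124, 5.286) m/s.
Speed = |(-1.124, 5.286)| = 5.404 m/s.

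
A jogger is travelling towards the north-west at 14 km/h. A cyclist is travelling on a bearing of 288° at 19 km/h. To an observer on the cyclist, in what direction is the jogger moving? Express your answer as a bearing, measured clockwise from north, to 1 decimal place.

063.8°

Taking east as x and north as y: jogger velocity = (-9.899, 9.899) km/h; cyclist velocity = (-18.070, 5.871) km/h.
Velocity of jogger relative to cyclist = (-9.899, 9.899) − (-18.070, 5.871) = (8.171, 4.028) km/h.
Bearing = atan2(8.17, 4.03) = 63.76° clockwise from north.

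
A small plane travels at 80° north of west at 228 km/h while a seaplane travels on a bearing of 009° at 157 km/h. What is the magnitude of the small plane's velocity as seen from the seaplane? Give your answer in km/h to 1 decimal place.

Taking east as x and north as y: small plane velocity = (-39.592, 224.536) km/h; seaplane velocity = (24.560, 155.067) km/h.
Velocity of small plane relative to seaplane = (-39.592, 224.536) − (24.560, 155.067) = (-64.152, 69.469) km/h.
Magnitude = |(-64.152, 69.469)| = 94.559 km/h.

94.6 km/h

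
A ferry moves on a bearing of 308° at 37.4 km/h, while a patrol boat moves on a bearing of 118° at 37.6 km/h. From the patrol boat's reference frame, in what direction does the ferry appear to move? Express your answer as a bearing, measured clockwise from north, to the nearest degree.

Taking east as x and north as y: ferry velocity = (-29.472, 23.026) km/h; patrol boat velocity = (33.199, -17.652) km/h.
Velocity of ferry relative to patrol boat = (-29.472, 23.026) − (33.199, -17.652) = (-62.670, 40.678) km/h.
Bearing = atan2(-62.67, 40.68) = 302.99° clockwise from north.

303°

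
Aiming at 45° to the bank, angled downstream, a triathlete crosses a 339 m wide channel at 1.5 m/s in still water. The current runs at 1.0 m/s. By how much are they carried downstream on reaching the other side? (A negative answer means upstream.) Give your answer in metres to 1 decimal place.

658.6 m

Perpendicular speed = 1.061 m/s; crossing time = 339 / 1.061 = 319.612 s.
Net downstream speed = 2.061 m/s.
Drift = 2.061 × 319.612 = 658.612 m (downstream).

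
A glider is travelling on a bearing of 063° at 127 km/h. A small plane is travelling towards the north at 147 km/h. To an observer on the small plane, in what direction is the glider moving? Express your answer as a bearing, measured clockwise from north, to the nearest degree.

128°

Taking east as x and north as y: glider velocity = (113.158, 57.657) km/h; small plane velocity = (0.000, 147.000) km/h.
Velocity of glider relative to small plane = (113.158, 57.657) − (0.000, 147.000) = (113.158, -89.343) km/h.
Bearing = atan2(113.16, -89.34) = 128.29° clockwise from north.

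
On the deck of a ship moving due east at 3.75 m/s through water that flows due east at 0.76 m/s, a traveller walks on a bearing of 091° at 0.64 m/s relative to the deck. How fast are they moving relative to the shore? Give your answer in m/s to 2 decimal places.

5.15 m/s

In east/north components (m/s): traveller relative to ship = (0.640, -0.011); ship relative to water = (3.750, 0.000); water relative to ground = (0.760, 0.000).
Sum = (5.150, -0.011) m/s.
Speed = |(5.150, -0.011)| = 5.150 m/s.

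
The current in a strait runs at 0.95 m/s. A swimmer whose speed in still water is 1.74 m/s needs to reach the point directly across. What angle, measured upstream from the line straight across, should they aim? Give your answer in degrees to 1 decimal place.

33.1°

To cancel the current, the upstream component of the swimmer's velocity must equal the flow: 1.74 sin θ = 0.95.
sin θ = 0.95 / 1.74 = 0.5460.
θ = arcsin(0.5460) = 33.091°.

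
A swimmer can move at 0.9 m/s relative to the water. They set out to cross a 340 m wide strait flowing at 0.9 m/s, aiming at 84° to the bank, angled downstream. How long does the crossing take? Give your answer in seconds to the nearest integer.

The component of the swimmer's velocity perpendicular to the bank is 0.9 × sin 84° = 0.895 m/s.
The current is parallel to the bank, so it does not affect the crossing time.
Time = 340 / 0.895 = 379.859 s.

380 s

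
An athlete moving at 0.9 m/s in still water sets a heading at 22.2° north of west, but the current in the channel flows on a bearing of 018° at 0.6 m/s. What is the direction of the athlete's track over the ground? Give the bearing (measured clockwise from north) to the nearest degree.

Taking east as x and north as y: velocity relative to the water = (-0.833, 0.340) m/s; the water relative to ground = (0.185, 0.571) m/s.
Velocity relative to ground = (-0.833, 0.340) + (0.185, 0.571) = (-0.648, 0.911) m/s.
Bearing = atan2(-0.65, 0.91) = 324.57° clockwise from north.

325°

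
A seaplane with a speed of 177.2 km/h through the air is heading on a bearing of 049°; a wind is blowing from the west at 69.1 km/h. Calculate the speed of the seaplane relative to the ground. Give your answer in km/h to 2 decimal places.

233.79 km/h

Taking east as x and north as y: velocity relative to the air = (133.735, 116.254) km/h; the air relative to ground = (69.100, 0.000) km/h.
Velocity relative to ground = (133.735, 116.254) + (69.100, 0.000) = (202.835, 116.254) km/h.
Speed = |(202.835, 116.254)| = 233.788 km/h.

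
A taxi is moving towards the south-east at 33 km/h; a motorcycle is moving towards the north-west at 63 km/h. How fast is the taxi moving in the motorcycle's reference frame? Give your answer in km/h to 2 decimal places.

Taking east as x and north as y: taxi velocity = (23.335, -23.335) km/h; motorcycle velocity = (-44.548, 44.548) km/h.
Velocity of taxi relative to motorcycle = (23.335, -23.335) − (-44.548, 44.548) = (67.882, -67.882) km/h.
Magnitude = |(67.882, -67.882)| = 96.000 km/h.

96.00 km/h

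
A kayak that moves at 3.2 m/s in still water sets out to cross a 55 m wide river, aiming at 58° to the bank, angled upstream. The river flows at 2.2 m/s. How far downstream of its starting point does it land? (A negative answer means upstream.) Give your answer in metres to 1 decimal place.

10.2 m

Perpendicular speed = 2.714 m/s; crossing time = 55 / 2.714 = 20.267 s.
Net downstream speed = 0.504 m/s.
Drift = 0.504 × 20.267 = 10.220 m (downstream).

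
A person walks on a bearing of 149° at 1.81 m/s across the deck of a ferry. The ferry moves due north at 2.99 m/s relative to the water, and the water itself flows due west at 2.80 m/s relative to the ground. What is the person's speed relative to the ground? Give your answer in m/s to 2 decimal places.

In east/north components (m/s): person relative to ferry = (0.932, -1.551); ferry relative to water = (0.000, 2.990); water relative to ground = (-2.800, 0.000).
Sum = (-1.868, 1.439) m/s.
Speed = |(-1.868, 1.439)| = 2.358 m/s.

2.36 m/s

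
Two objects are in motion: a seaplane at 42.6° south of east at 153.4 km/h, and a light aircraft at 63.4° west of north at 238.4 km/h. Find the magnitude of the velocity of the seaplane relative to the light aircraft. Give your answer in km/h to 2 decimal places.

Taking east as x and north as y: seaplane velocity = (112.917, -103.833) km/h; light aircraft velocity = (-213.166, 106.746) km/h.
Velocity of seaplane relative to light aircraft = (112.917, -103.833) − (-213.166, 106.746) = (326.084, -210.579) km/h.
Magnitude = |(326.084, -210.579)| = 388.167 km/h.

388.17 km/h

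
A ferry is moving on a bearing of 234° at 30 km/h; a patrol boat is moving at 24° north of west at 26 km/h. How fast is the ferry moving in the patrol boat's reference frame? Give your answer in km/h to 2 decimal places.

28.21 km/h

Taking east as x and north as y: ferry velocity = (-24.271, -17.634) km/h; patrol boat velocity = (-23.752, 10.575) km/h.
Velocity of ferry relative to patrol boat = (-24.271, -17.634) − (-23.752, 10.575) = (-0.518, -28.209) km/h.
Magnitude = |(-0.518, -28.209)| = 28.213 km/h.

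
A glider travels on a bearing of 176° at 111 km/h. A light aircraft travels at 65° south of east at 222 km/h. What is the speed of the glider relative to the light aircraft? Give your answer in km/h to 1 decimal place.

124.9 km/h

Taking east as x and north as y: glider velocity = (7.743, -110.730) km/h; light aircraft velocity = (93.821, -201.200) km/h.
Velocity of glider relative to light aircraft = (7.743, -110.730) − (93.821, -201.200) = (-86.078, 90.471) km/h.
Magnitude = |(-86.078, 90.471)| = 124.878 km/h.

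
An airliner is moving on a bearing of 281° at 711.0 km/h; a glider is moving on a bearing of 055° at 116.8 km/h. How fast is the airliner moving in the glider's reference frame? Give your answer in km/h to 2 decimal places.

Taking east as x and north as y: airliner velocity = (-697.937, 135.665) km/h; glider velocity = (95.677, 66.994) km/h.
Velocity of airliner relative to glider = (-697.937, 135.665) − (95.677, 66.994) = (-793.614, 68.671) km/h.
Magnitude = |(-793.614, 68.671)| = 796.579 km/h.

796.58 km/h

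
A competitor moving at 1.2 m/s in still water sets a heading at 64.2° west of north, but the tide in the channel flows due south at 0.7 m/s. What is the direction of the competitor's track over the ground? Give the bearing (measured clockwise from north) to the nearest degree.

261°

Taking east as x and north as y: velocity relative to the water = (-1.080, 0.522) m/s; the water relative to ground = (0.000, -0.700) m/s.
Velocity relative to ground = (-1.080, 0.522) + (0.000, -0.700) = (-1.080, -0.178) m/s.
Bearing = atan2(-1.08, -0.18) = 260.66° clockwise from north.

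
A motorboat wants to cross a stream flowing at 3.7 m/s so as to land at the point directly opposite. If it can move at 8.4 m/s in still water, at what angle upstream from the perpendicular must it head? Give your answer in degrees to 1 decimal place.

To cancel the current, the upstream component of the motorboat's velocity must equal the flow: 8.4 sin θ = 3.7.
sin θ = 3.7 / 8.4 = 0.4405.
θ = arcsin(0.4405) = 26.134°.

26.1°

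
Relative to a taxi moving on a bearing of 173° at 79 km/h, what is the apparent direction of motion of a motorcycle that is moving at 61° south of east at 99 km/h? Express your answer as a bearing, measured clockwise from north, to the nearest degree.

Taking east as x and north as y: motorcycle velocity = (47.996, -86.587) km/h; taxi velocity = (9.628, -78.411) km/h.
Velocity of motorcycle relative to taxi = (47.996, -86.587) − (9.628, -78.411) = (38.368, -8.176) km/h.
Bearing = atan2(38.37, -8.18) = 102.03° clockwise from north.

102°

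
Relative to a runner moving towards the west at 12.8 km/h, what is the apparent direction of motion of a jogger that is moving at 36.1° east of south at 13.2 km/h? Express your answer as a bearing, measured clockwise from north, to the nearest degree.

117°

Taking east as x and north as y: jogger velocity = (7.777, -10.665) km/h; runner velocity = (-12.800, 0.000) km/h.
Velocity of jogger relative to runner = (7.777, -10.665) − (-12.800, 0.000) = (20.577, -10.665) km/h.
Bearing = atan2(20.58, -10.67) = 117.40° clockwise from north.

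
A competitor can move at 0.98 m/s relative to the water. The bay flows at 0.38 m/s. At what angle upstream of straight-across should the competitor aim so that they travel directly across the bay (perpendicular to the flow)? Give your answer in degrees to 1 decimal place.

22.8°

To cancel the current, the upstream component of the competitor's velocity must equal the flow: 0.98 sin θ = 0.38.
sin θ = 0.38 / 0.98 = 0.3878.
θ = arcsin(0.3878) = 22.815°.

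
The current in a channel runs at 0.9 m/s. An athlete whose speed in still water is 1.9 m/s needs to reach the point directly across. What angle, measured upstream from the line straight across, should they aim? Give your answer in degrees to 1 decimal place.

28.3°

To cancel the current, the upstream component of the athlete's velocity must equal the flow: 1.9 sin θ = 0.9.
sin θ = 0.9 / 1.9 = 0.4737.
θ = arcsin(0.4737) = 28.274°.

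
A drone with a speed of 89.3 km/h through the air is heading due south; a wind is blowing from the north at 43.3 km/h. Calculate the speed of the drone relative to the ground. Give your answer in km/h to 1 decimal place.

Taking east as x and north as y: velocity relative to the air = (0.000, -89.300) km/h; the air relative to ground = (0.000, -43.300) km/h.
Velocity relative to ground = (0.000, -89.300) + (0.000, -43.300) = (0.000, -132.600) km/h.
Speed = |(0.000, -132.600)| = 132.600 km/h.

132.6 km/h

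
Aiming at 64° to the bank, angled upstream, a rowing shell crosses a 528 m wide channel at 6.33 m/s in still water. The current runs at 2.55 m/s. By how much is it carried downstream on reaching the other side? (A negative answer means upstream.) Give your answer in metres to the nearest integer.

-21 m

Perpendicular speed = 5.689 m/s; crossing time = 528 / 5.689 = 92.805 s.
Net downstream speed = -0.225 m/s.
Drift = -0.225 × 92.805 = -20.871 m (upstream).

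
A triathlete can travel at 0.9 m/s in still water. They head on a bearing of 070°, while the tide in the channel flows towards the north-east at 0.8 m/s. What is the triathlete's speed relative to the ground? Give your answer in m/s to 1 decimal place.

Taking east as x and north as y: velocity relative to the water = (0.846, 0.308) m/s; the water relative to ground = (0.566, 0.566) m/s.
Velocity relative to ground = (0.846, 0.308) + (0.566, 0.566) = (1.411, 0.874) m/s.
Speed = |(1.411, 0.874)| = 1.660 m/s.

1.7 m/s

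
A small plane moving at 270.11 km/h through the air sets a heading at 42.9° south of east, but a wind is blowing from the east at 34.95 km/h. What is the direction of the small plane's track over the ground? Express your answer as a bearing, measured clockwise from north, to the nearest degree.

138°

Taking east as x and north as y: velocity relative to the air = (197.867, -183.870) km/h; the air relative to ground = (-34.950, 0.000) km/h.
Velocity relative to ground = (197.867, -183.870) + (-34.950, 0.000) = (162.917, -183.870) km/h.
Bearing = atan2(162.92, -183.87) = 138.46° clockwise from north.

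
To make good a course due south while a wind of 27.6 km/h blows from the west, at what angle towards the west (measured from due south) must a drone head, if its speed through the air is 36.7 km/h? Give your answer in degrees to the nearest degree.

The wind pushes perpendicular to the desired track; the heading must have a component into the wind equal to 27.6 km/h: 36.7 sin θ = 27.6.
sin θ = 0.7520, so θ = 48.768°.

49°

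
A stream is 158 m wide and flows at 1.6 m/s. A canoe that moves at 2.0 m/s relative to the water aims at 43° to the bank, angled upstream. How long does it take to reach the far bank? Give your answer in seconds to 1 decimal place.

115.8 s

The component of the canoe's velocity perpendicular to the bank is 2.0 × sin 43° = 1.364 m/s.
Only the cross-stream component determines the crossing time; the current contributes nothing perpendicular to the bank.
Time = 158 / 1.364 = 115.836 s.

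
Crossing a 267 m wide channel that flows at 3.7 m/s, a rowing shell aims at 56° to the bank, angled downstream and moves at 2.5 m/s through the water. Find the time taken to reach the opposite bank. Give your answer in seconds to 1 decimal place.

128.8 s

The component of the rowing shell's velocity perpendicular to the bank is 2.5 × sin 56° = 2.073 m/s.
The current is parallel to the bank, so it does not affect the crossing time.
Time = 267 / 2.073 = 128.824 s.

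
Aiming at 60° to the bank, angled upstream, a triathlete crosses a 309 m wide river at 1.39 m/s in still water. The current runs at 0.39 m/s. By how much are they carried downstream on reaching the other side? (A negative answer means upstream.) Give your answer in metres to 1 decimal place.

-78.3 m

Perpendicular speed = 1.204 m/s; crossing time = 309 / 1.204 = 256.692 s.
Net downstream speed = -0.305 m/s.
Drift = -0.305 × 256.692 = -78.291 m (upstream).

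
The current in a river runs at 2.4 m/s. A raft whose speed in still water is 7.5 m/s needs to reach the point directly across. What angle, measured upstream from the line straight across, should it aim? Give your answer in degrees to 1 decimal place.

18.7°

To cancel the current, the upstream component of the raft's velocity must equal the flow: 7.5 sin θ = 2.4.
sin θ = 2.4 / 7.5 = 0.3200.
θ = arcsin(0.3200) = 18.663°.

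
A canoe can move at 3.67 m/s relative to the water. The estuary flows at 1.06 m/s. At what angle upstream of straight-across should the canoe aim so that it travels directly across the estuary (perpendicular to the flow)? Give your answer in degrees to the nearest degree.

To cancel the current, the upstream component of the canoe's velocity must equal the flow: 3.67 sin θ = 1.06.
sin θ = 1.06 / 3.67 = 0.2888.
θ = arcsin(0.2888) = 16.788°.

17°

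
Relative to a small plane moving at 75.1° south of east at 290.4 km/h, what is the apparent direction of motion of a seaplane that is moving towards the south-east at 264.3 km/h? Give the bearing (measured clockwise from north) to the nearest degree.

050°

Taking east as x and north as y: seaplane velocity = (186.888, -186.888) km/h; small plane velocity = (74.671, -280.636) km/h.
Velocity of seaplane relative to small plane = (186.888, -186.888) − (74.671, -280.636) = (112.217, 93.747) km/h.
Bearing = atan2(112.22, 93.75) = 50.12° clockwise from north.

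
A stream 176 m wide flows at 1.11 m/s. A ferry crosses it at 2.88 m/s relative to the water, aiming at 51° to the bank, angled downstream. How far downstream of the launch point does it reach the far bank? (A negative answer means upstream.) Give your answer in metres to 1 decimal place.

229.8 m

Perpendicular speed = 2.238 m/s; crossing time = 176 / 2.238 = 78.635 s.
Net downstream speed = 2.922 m/s.
Drift = 2.922 × 78.635 = 229.807 m (downstream).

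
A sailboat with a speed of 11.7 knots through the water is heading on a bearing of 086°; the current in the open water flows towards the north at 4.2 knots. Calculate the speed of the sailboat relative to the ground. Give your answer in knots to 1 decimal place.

Taking east as x and north as y: velocity relative to the water = (11.671, 0.816) knots; the water relative to ground = (0.000, 4.200) knots.
Velocity relative to ground = (11.671, 0.816) + (0.000, 4.200) = (11.671, 5.016) knots.
Speed = |(11.671, 5.016)| = 12.704 knots.

12.7 knots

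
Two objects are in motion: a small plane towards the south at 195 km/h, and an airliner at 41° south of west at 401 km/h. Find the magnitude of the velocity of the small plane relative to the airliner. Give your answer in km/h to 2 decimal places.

310.20 km/h

Taking east as x and north as y: small plane velocity = (0.000, -195.000) km/h; airliner velocity = (-302.639, -263.080) km/h.
Velocity of small plane relative to airliner = (0.000, -195.000) − (-302.639, -263.080) = (302.639, 68.080) km/h.
Magnitude = |(302.639, 68.080)| = 310.201 km/h.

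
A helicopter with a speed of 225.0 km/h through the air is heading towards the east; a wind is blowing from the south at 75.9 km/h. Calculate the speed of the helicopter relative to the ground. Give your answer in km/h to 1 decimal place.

237.5 km/h

Taking east as x and north as y: velocity relative to the air = (225.000, 0.000) km/h; the air relative to ground = (0.000, 75.900) km/h.
Velocity relative to ground = (225.000, 0.000) + (0.000, 75.900) = (225.000, 75.900) km/h.
Speed = |(225.000, 75.900)| = 237.457 km/h.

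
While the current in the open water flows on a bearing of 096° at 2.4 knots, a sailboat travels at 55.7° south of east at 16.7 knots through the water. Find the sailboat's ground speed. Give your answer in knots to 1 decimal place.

18.3 knots

Taking east as x and north as y: velocity relative to the water = (9.411, -13.796) knots; the water relative to ground = (2.387, -0.251) knots.
Velocity relative to ground = (9.411, -13.796) + (2.387, -0.251) = (11.798, -14.047) knots.
Speed = |(11.798, -14.047)| = 18.344 knots.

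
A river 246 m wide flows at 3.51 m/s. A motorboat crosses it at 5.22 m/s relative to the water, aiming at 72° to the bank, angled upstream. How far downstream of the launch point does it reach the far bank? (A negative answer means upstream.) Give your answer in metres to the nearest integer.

94 m

Perpendicular speed = 4.965 m/s; crossing time = 246 / 4.965 = 49.552 s.
Net downstream speed = 1.897 m/s.
Drift = 1.897 × 49.552 = 93.996 m (downstream).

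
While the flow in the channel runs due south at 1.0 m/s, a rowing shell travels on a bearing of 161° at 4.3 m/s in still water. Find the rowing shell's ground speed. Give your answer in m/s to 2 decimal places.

Taking east as x and north as y: velocity relative to the water = (1.400, -4.066) m/s; the water relative to ground = (0.000, -1.000) m/s.
Velocity relative to ground = (1.400, -4.066) + (0.000, -1.000) = (1.400, -5.066) m/s.
Speed = |(1.400, -5.066)| = 5.256 m/s.

5.26 m/s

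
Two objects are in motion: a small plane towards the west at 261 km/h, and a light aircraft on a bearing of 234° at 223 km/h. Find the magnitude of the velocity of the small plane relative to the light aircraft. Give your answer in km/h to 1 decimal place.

Taking east as x and north as y: small plane velocity = (-261.000, 0.000) km/h; light aircraft velocity = (-180.411, -131.076) km/h.
Velocity of small plane relative to light aircraft = (-261.000, 0.000) − (-180.411, -131.076) = (-80.589, 131.076) km/h.
Magnitude = |(-80.589, 131.076)| = 153.869 km/h.

153.9 km/h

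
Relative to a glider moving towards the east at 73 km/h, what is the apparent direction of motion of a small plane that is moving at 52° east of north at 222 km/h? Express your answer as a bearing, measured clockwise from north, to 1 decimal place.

036.7°

Taking east as x and north as y: small plane velocity = (174.938, 136.677) km/h; glider velocity = (73.000, 0.000) km/h.
Velocity of small plane relative to glider = (174.938, 136.677) − (73.000, 0.000) = (101.938, 136.677) km/h.
Bearing = atan2(101.94, 136.68) = 36.72° clockwise from north.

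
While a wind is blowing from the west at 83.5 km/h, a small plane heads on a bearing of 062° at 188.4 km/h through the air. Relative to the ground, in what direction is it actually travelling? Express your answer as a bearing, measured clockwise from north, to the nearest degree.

071°

Taking east as x and north as y: velocity relative to the air = (166.347, 88.448) km/h; the air relative to ground = (83.500, 0.000) km/h.
Velocity relative to ground = (166.347, 88.448) + (83.500, 0.000) = (249.847, 88.448) km/h.
Bearing = atan2(249.85, 88.45) = 70.51° clockwise from north.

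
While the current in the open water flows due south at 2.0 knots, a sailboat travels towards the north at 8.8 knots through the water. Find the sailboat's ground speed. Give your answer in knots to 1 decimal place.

6.8 knots

Taking east as x and north as y: velocity relative to the water = (0.000, 8.800) knots; the water relative to ground = (0.000, -2.000) knots.
Velocity relative to ground = (0.000, 8.800) + (0.000, -2.000) = (0.000, 6.800) knots.
Speed = |(0.000, 6.800)| = 6.800 knots.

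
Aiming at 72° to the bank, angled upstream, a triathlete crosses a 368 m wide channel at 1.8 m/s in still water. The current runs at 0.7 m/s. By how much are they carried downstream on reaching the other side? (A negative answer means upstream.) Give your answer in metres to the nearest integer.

Perpendicular speed = 1.712 m/s; crossing time = 368 / 1.712 = 214.966 s.
Net downstream speed = 0.144 m/s.
Drift = 0.144 × 214.966 = 30.905 m (downstream).

31 m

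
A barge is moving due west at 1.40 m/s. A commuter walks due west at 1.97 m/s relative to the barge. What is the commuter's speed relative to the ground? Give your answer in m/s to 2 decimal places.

Taking east as x and north as y: barge velocity = (-1.400, 0.000) m/s; commuter velocity relative to barge = (-1.970, 0.000) m/s.
Velocity relative to ground = (-1.400, 0.000) + (-1.970, 0.000) = (-3.370, 0.000) m/s.
Speed = |(-3.370, 0.000)| = 3.370 m/s.

3.37 m/s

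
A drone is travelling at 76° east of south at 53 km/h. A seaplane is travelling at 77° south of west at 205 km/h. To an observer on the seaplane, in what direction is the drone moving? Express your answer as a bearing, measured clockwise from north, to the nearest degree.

028°

Taking east as x and north as y: drone velocity = (51.426, -12.822) km/h; seaplane velocity = (-46.115, -199.746) km/h.
Velocity of drone relative to seaplane = (51.426, -12.822) − (-46.115, -199.746) = (97.541, 186.924) km/h.
Bearing = atan2(97.54, 186.92) = 27.56° clockwise from north.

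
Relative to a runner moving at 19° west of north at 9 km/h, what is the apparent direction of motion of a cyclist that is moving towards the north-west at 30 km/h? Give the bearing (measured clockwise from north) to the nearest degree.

Taking east as x and north as y: cyclist velocity = (-21.213, 21.213) km/h; runner velocity = (-2.930, 8.510) km/h.
Velocity of cyclist relative to runner = (-21.213, 21.213) − (-2.930, 8.510) = (-18.283, 12.704) km/h.
Bearing = atan2(-18.28, 12.70) = 304.79° clockwise from north.

305°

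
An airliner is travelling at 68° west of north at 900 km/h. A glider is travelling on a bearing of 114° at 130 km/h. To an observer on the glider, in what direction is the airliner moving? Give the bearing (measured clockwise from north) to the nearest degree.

Taking east as x and north as y: airliner velocity = (-834.465, 337.146) km/h; glider velocity = (118.761, -52.876) km/h.
Velocity of airliner relative to glider = (-834.465, 337.146) − (118.761, -52.876) = (-953.226, 390.022) km/h.
Bearing = atan2(-953.23, 390.02) = 292.25° clockwise from north.

292°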